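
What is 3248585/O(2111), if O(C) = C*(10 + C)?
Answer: 3248585/4477431 ≈ 0.72555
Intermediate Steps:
3248585/O(2111) = 3248585/((2111*(10 + 2111))) = 3248585/((2111*2121)) = 3248585/4477431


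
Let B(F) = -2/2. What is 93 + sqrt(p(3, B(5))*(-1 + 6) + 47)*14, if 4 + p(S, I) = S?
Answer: 93 + 14*sqrt(42) ≈ 183.73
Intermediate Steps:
B(F) = -1 (B(F) = -2*1/2 = -1)
p(S, I) = -4 + S
93 + sqrt(p(3, B(5))*(-1 + 6) + 47)*14 = 93 + sqrt((-4 + 3)*(-1 + 6) + 47)*14 = 93 + sqrt(-1*5 + 47)*14 = 93 + sqrt(-5 + 47)*14 = 93 + sqrt(42)*14 = 93 + 14*sqrt(42)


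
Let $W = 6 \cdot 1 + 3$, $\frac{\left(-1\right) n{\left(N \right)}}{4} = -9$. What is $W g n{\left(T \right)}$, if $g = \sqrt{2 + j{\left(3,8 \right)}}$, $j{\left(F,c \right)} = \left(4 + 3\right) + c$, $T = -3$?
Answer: $324 \sqrt{17} \approx 1335.9$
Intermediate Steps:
$j{\left(F,c \right)} = 7 + c$
$n{\left(N \right)} = 36$ ($n{\left(N \right)} = \left(-4\right) \left(-9\right) = 36$)
$g = \sqrt{17}$ ($g = \sqrt{2 + \left(7 + 8\right)} = \sqrt{2 + 15} = \sqrt{17} \approx 4.1231$)
$W = 9$ ($W = 6 + 3 = 9$)
$W g n{\left(T \right)} = 9 \sqrt{17} \cdot 36 = 324 \sqrt{17}$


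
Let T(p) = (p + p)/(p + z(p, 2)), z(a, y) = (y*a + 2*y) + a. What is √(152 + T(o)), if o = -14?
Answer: √25779/13 ≈ 12.351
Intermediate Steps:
z(a, y) = a + 2*y + a*y (z(a, y) = (a*y + 2*y) + a = (2*y + a*y) + a = a + 2*y + a*y)
T(p) = 2*p/(4 + 4*p) (T(p) = (p + p)/(p + (p + 2*2 + p*2)) = (2*p)/(p + (p + 4 + 2*p)) = (2*p)/(p + (4 + 3*p)) = (2*p)/(4 + 4*p) = 2*p/(4 + 4*p))
√(152 + T(o)) = √(152 + (½)*(-14)/(1 - 14)) = √(152 + (½)*(-14)/(-13)) = √(152 + (½)*(-14)*(-1/13)) = √(152 + 7/13) = √(1983/13) = √25779/13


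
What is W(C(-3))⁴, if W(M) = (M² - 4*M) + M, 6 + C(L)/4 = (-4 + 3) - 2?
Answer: 3885692518656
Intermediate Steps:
C(L) = -36 (C(L) = -24 + 4*((-4 + 3) - 2) = -24 + 4*(-1 - 2) = -24 + 4*(-3) = -24 - 12 = -36)
W(M) = M² - 3*M
W(C(-3))⁴ = (-36*(-3 - 36))⁴ = (-36*(-39))⁴ = 1404⁴ = 3885692518656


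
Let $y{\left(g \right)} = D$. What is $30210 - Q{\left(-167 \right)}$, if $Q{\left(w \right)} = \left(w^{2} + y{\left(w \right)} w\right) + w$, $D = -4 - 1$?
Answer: $1653$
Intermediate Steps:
$D = -5$
$y{\left(g \right)} = -5$
$Q{\left(w \right)} = w^{2} - 4 w$ ($Q{\left(w \right)} = \left(w^{2} - 5 w\right) + w = w^{2} - 4 w$)
$30210 - Q{\left(-167 \right)} = 30210 - - 167 \left(-4 - 167\right) = 30210 - \left(-167\right) \left(-171\right) = 30210 - 28557 = 1653$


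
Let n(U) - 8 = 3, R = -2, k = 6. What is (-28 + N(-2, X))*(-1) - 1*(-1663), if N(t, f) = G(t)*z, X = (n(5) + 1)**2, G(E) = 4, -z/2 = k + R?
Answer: 1723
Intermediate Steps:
z = -8 (z = -2*(6 - 2) = -2*4 = -8)
n(U) = 11 (n(U) = 8 + 3 = 11)
X = 144 (X = (11 + 1)**2 = 12**2 = 144)
N(t, f) = -32 (N(t, f) = 4*(-8) = -32)
(-28 + N(-2, X))*(-1) - 1*(-1663) = (-28 - 32)*(-1) - 1*(-1663) = -60*(-1) + 1663 = 60 + 1663 = 1723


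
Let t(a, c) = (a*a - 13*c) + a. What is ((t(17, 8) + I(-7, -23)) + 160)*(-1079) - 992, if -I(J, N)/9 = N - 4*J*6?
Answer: 1016505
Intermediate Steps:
I(J, N) = -9*N + 216*J (I(J, N) = -9*(N - 4*J*6) = -9*(N - 24*J) = -9*N + 216*J)
t(a, c) = a + a**2 - 13*c (t(a, c) = (a**2 - 13*c) + a = a + a**2 - 13*c)
((t(17, 8) + I(-7, -23)) + 160)*(-1079) - 992 = (((17 + 17**2 - 13*8) + (-9*(-23) + 216*(-7))) + 160)*(-1079) - 992 = (((17 + 289 - 104) + (207 - 1512)) + 160)*(-1079) - 992 = ((202 - 1305) + 160)*(-1079) - 992 = (-1103 + 160)*(-1079) - 992 = -943*(-1079) - 992 = 1017497 - 992 = 1016505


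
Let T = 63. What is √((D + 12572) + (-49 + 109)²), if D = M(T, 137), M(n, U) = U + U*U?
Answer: √35078 ≈ 187.29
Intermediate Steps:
M(n, U) = U + U²
D = 18906 (D = 137*(1 + 137) = 137*138 = 18906)
√((D + 12572) + (-49 + 109)²) = √((18906 + 12572) + (-49 + 109)²) = √(31478 + 60²) = √(31478 + 3600) = √35078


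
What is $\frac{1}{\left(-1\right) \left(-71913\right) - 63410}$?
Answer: $\frac{1}{8503} \approx 0.00011761$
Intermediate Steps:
$\frac{1}{\left(-1\right) \left(-71913\right) - 63410} = \frac{1}{71913 - 63410} = \frac{1}{8503}$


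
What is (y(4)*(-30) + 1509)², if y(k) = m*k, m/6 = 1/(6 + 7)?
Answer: 357096609/169 ≈ 2.1130e+6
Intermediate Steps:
m = 6/13 (m = 6/(6 + 7) = 6/13 ≈ 0.46154)
y(k) = 6*k/13
(y(4)*(-30) + 1509)² = (((6/13)*4)*(-30) + 1509)² = ((24/13)*(-30) + 1509)² = (-720/13 + 1509)² = (18897/13)² = 357096609/169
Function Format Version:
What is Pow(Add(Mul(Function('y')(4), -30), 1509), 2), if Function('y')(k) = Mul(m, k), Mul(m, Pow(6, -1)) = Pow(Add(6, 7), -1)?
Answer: Rational(357096609, 169) ≈ 2.1130e+6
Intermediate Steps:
m = Rational(6, 13) (m = Mul(6, Pow(Add(6, 7), -1)) = Mul(6, Pow(13, -1)) = Mul(6, Rational(1, 13)) = Rational(6, 13) ≈ 0.46154)
Function('y')(k) = Mul(Rational(6, 13), k)
Pow(Add(Mul(Function('y')(4), -30), 1509), 2) = Pow(Add(Mul(Mul(Rational(6, 13), 4), -30), 1509), 2) = Pow(Add(Mul(Rational(24, 13), -30), 1509), 2) = Pow(Add(Rational(-720, 13), 1509), 2) = Pow(Rational(18897, 13), 2) = Rational(357096609, 169)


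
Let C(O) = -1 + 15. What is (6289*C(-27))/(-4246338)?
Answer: -44023/2123169 ≈ -0.020735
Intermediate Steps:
C(O) = 14
(6289*C(-27))/(-4246338) = (6289*14)/(-4246338) = 88046*(-1/4246338) = -44023/2123169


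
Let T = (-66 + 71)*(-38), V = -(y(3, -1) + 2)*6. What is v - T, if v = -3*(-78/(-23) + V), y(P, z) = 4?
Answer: 6620/23 ≈ 287.83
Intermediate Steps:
V = -36 (V = -(4 + 2)*6 = -6*6 = -1*36 = -36)
v = 2250/23 (v = -3*(-78/(-23) - 36) = -3*(-78*(-1/23) - 36) = -3*(78/23 - 36) = -3*(-750/23) = 2250/23 ≈ 97.826)
T = -190 (T = 5*(-38) = -190)
v - T = 2250/23 - 1*(-190) = 2250/23 + 190 = 6620/23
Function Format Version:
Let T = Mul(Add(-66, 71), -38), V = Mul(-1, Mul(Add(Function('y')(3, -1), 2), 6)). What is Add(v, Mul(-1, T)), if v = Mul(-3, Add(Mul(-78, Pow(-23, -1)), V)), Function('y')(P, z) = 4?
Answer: Rational(6620, 23) ≈ 287.83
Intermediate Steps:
V = -36 (V = Mul(-1, Mul(Add(4, 2), 6)) = Mul(-1, Mul(6, 6)) = Mul(-1, 36) = -36)
v = Rational(2250, 23) (v = Mul(-3, Add(Mul(-78, Pow(-23, -1)), -36)) = Mul(-3, Add(Mul(-78, Rational(-1, 23)), -36)) = Mul(-3, Add(Rational(78, 23), -36)) = Mul(-3, Rational(-750, 23)) = Rational(2250, 23) ≈ 97.826)
T = -190 (T = Mul(5, -38) = -190)
Add(v, Mul(-1, T)) = Add(Rational(2250, 23), Mul(-1, -190)) = Add(Rational(2250, 23), 190) = Rational(6620, 23)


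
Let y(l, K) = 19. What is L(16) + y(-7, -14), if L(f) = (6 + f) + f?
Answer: 57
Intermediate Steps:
L(f) = 6 + 2*f
L(16) + y(-7, -14) = (6 + 2*16) + 19 = (6 + 32) + 19 = 38 + 19 = 57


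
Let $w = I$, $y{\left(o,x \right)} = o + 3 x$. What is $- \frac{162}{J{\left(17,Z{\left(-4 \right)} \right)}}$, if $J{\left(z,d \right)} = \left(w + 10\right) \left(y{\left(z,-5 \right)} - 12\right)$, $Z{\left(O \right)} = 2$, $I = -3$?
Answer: $\frac{81}{35} \approx 2.3143$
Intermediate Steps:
$w = -3$
$J{\left(z,d \right)} = -189 + 7 z$ ($J{\left(z,d \right)} = \left(-3 + 10\right) \left(\left(z + 3 \left(-5\right)\right) - 12\right) = 7 \left(\left(z - 15\right) - 12\right) = 7 \left(\left(-15 + z\right) - 12\right) = 7 \left(-27 + z\right) = -189 + 7 z$)
$- \frac{162}{J{\left(17,Z{\left(-4 \right)} \right)}} = - \frac{162}{-189 + 7 \cdot 17} = - \frac{162}{-189 + 119} = - \frac{162}{-70} = \left(-162\right) \left(- \frac{1}{70}\right) = \frac{81}{35}$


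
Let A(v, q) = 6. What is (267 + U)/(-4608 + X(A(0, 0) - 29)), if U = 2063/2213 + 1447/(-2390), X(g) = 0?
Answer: -1413910049/24372034560 ≈ -0.058014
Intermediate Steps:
U = 1728359/5289070 (U = 2063*(1/2213) + 1447*(-1/2390) = 2063/2213 - 1447/2390 = 1728359/5289070 ≈ 0.32678)
(267 + U)/(-4608 + X(A(0, 0) - 29)) = (267 + 1728359/5289070)/(-4608 + 0) = (1413910049/5289070)/(-4608) = (1413910049/5289070)*(-1/4608) = -1413910049/24372034560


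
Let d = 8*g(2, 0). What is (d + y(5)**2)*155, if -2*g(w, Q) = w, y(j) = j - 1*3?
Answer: -620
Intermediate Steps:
y(j) = -3 + j (y(j) = j - 3 = -3 + j)
g(w, Q) = -w/2
d = -8 (d = 8*(-1/2*2) = 8*(-1) = -8)
(d + y(5)**2)*155 = (-8 + (-3 + 5)**2)*155 = (-8 + 2**2)*155 = (-8 + 4)*155 = -4*155 = -620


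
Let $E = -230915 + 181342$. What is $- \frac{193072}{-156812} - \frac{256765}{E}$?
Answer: $\frac{139985931}{21836071} \approx 6.4108$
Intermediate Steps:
$E = -49573$
$- \frac{193072}{-156812} - \frac{256765}{E} = - \frac{193072}{-156812} - \frac{256765}{-49573} = \left(-193072\right) \left(- \frac{1}{156812}\right) - - \frac{2885}{557} = \frac{48268}{39203} + \frac{2885}{557} = \frac{139985931}{21836071}$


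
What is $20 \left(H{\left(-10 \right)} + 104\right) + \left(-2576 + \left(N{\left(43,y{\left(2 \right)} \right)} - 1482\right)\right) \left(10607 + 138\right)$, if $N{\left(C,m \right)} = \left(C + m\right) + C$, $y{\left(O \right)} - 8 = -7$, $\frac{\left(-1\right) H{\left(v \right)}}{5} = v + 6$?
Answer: $-42665915$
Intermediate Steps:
$H{\left(v \right)} = -30 - 5 v$ ($H{\left(v \right)} = - 5 \left(v + 6\right) = - 5 \left(6 + v\right) = -30 - 5 v$)
$y{\left(O \right)} = 1$ ($y{\left(O \right)} = 8 - 7 = 1$)
$N{\left(C,m \right)} = m + 2 C$
$20 \left(H{\left(-10 \right)} + 104\right) + \left(-2576 + \left(N{\left(43,y{\left(2 \right)} \right)} - 1482\right)\right) \left(10607 + 138\right) = 20 \left(\left(-30 - -50\right) + 104\right) + \left(-2576 + \left(\left(1 + 2 \cdot 43\right) - 1482\right)\right) \left(10607 + 138\right) = 20 \left(\left(-30 + 50\right) + 104\right) + \left(-2576 + \left(\left(1 + 86\right) - 1482\right)\right) 10745 = 20 \left(20 + 104\right) + \left(-2576 + \left(87 - 1482\right)\right) 10745 = 20 \cdot 124 + \left(-2576 - 1395\right) 10745 = 2480 - 42668395 = -42665915$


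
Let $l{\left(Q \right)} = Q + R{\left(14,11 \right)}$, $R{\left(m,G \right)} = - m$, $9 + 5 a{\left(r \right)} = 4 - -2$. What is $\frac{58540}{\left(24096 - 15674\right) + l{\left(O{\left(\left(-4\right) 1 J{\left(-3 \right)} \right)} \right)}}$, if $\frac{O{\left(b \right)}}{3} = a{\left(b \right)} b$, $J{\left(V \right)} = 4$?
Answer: $\frac{73175}{10546} \approx 6.9387$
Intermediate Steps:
$a{\left(r \right)} = - \frac{3}{5}$ ($a{\left(r \right)} = - \frac{9}{5} + \frac{4 - -2}{5} = - \frac{9}{5} + \frac{4 + 2}{5} = - \frac{9}{5} + \frac{1}{5} \cdot 6 = - \frac{9}{5} + \frac{6}{5} = - \frac{3}{5}$)
$O{\left(b \right)} = - \frac{9 b}{5}$ ($O{\left(b \right)} = 3 \left(- \frac{3 b}{5}\right) = - \frac{9 b}{5}$)
$l{\left(Q \right)} = -14 + Q$ ($l{\left(Q \right)} = Q - 14 = -14 + Q$)
$\frac{58540}{\left(24096 - 15674\right) + l{\left(O{\left(\left(-4\right) 1 J{\left(-3 \right)} \right)} \right)}} = \frac{58540}{\left(24096 - 15674\right) - \left(14 + \frac{9 \left(-4\right) 1 \cdot 4}{5}\right)} = \frac{58540}{8422 - \left(14 + \frac{9 \left(\left(-4\right) 4\right)}{5}\right)} = \frac{58540}{8422 - - \frac{74}{5}} = \frac{58540}{8422 + \left(-14 + \frac{144}{5}\right)} = \frac{58540}{8422 + \frac{74}{5}} = \frac{58540}{\frac{42184}{5}} = 58540 \cdot \frac{5}{42184} = \frac{73175}{10546}$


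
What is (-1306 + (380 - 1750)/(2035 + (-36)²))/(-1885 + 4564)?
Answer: -1450552/2974583 ≈ -0.48765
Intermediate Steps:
(-1306 + (380 - 1750)/(2035 + (-36)²))/(-1885 + 4564) = (-1306 - 1370/(2035 + 1296))/2679 = (-1306 - 1370/3331)*(1/2679) = -4351656/3331*1/2679 = -1450552/2974583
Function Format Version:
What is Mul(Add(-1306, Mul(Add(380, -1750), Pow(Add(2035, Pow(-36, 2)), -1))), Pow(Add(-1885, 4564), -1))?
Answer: Rational(-1450552, 2974583) ≈ -0.48765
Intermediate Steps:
Mul(Add(-1306, Mul(Add(380, -1750), Pow(Add(2035, Pow(-36, 2)), -1))), Pow(Add(-1885, 4564), -1)) = Mul(Add(-1306, Mul(-1370, Pow(Add(2035, 1296), -1))), Pow(2679, -1)) = Mul(Add(-1306, Mul(-1370, Pow(3331, -1))), Rational(1, 2679)) = Mul(Add(-1306, Mul(-1370, Rational(1, 3331))), Rational(1, 2679)) = Mul(Add(-1306, Rational(-1370, 3331)), Rational(1, 2679)) = Mul(Rational(-4351656, 3331), Rational(1, 2679)) = Rational(-1450552, 2974583)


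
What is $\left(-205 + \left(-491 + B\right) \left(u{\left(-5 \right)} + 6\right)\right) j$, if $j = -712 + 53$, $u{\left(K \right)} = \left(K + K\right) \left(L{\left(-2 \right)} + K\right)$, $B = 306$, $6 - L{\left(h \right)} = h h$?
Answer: $4524035$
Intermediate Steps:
$L{\left(h \right)} = 6 - h^{2}$ ($L{\left(h \right)} = 6 - h h = 6 - h^{2}$)
$u{\left(K \right)} = 2 K \left(2 + K\right)$ ($u{\left(K \right)} = \left(K + K\right) \left(\left(6 - \left(-2\right)^{2}\right) + K\right) = 2 K \left(\left(6 - 4\right) + K\right) = 2 K \left(2 + K\right)$)
$j = -659$
$\left(-205 + \left(-491 + B\right) \left(u{\left(-5 \right)} + 6\right)\right) j = \left(-205 + \left(-491 + 306\right) \left(2 \left(-5\right) \left(2 - 5\right) + 6\right)\right) \left(-659\right) = \left(-205 - 185 \left(2 \left(-5\right) \left(-3\right) + 6\right)\right) \left(-659\right) = \left(-205 - 185 \left(30 + 6\right)\right) \left(-659\right) = \left(-205 - 6660\right) \left(-659\right) = \left(-6865\right) \left(-659\right) = 4524035$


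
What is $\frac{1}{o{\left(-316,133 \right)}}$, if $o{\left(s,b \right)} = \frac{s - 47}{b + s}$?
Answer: $\frac{61}{121} \approx 0.50413$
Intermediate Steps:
$o{\left(s,b \right)} = \frac{-47 + s}{b + s}$
$\frac{1}{o{\left(-316,133 \right)}} = \frac{1}{\frac{1}{133 - 316} \left(-47 - 316\right)} = \frac{1}{\frac{1}{-183} \left(-363\right)} = \frac{1}{\left(- \frac{1}{183}\right) \left(-363\right)} = \frac{1}{\frac{121}{61}} = \frac{61}{121}$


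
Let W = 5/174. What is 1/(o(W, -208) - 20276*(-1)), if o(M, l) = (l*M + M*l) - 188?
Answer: 87/1746616 ≈ 4.9811e-5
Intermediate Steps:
W = 5/174 (W = 5*(1/174) = 5/174 ≈ 0.028736)
o(M, l) = -188 + 2*M*l (o(M, l) = (M*l + M*l) - 188 = 2*M*l - 188 = -188 + 2*M*l)
1/(o(W, -208) - 20276*(-1)) = 1/((-188 + 2*(5/174)*(-208)) - 20276*(-1)) = 1/((-188 - 1040/87) + 20276) = 1/(-17396/87 + 20276) = 1/(1746616/87) = 87/1746616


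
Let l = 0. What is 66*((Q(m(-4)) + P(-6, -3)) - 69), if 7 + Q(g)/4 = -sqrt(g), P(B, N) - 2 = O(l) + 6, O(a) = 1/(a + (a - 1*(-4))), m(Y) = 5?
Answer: -11715/2 - 264*sqrt(5) ≈ -6447.8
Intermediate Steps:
O(a) = 1/(4 + 2*a) (O(a) = 1/(a + (a + 4)) = 1/(a + (4 + a)) = 1/(4 + 2*a))
P(B, N) = 33/4 (P(B, N) = 2 + (1/(2*(2 + 0)) + 6) = 2 + ((1/2)/2 + 6) = 2 + ((1/2)*(1/2) + 6) = 2 + (1/4 + 6) = 2 + 25/4 = 33/4)
Q(g) = -28 - 4*sqrt(g) (Q(g) = -28 + 4*(-sqrt(g)) = -28 - 4*sqrt(g))
66*((Q(m(-4)) + P(-6, -3)) - 69) = 66*(((-28 - 4*sqrt(5)) + 33/4) - 69) = 66*((-79/4 - 4*sqrt(5)) - 69) = 66*(-355/4 - 4*sqrt(5)) = -11715/2 - 264*sqrt(5)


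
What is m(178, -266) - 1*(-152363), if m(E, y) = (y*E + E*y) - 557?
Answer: 57110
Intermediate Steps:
m(E, y) = -557 + 2*E*y (m(E, y) = (E*y + E*y) - 557 = 2*E*y - 557 = -557 + 2*E*y)
m(178, -266) - 1*(-152363) = (-557 + 2*178*(-266)) - 1*(-152363) = (-557 - 94696) + 152363 = -95253 + 152363 = 57110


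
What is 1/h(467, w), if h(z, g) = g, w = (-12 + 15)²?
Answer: ⅑ ≈ 0.11111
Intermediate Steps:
w = 9 (w = 3² = 9)
1/h(467, w) = 1/9 = ⅑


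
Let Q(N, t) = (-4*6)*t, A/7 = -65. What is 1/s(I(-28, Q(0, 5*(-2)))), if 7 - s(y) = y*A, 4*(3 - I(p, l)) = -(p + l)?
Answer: 1/25487 ≈ 3.9236e-5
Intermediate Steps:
A = -455 (A = 7*(-65) = -455)
Q(N, t) = -24*t
I(p, l) = 3 + l/4 + p/4 (I(p, l) = 3 - (-1)*(p + l)/4 = 3 - (-1)*(l + p)/4 = 3 - (-l - p)/4 = 3 + (l/4 + p/4) = 3 + l/4 + p/4)
s(y) = 7 + 455*y (s(y) = 7 - y*(-455) = 7 - (-455)*y = 7 + 455*y)
1/s(I(-28, Q(0, 5*(-2)))) = 1/(7 + 455*(3 + (-120*(-2))/4 + (1/4)*(-28))) = 1/(7 + 455*(3 + (-24*(-10))/4 - 7)) = 1/(7 + 455*(3 + (1/4)*240 - 7)) = 1/(7 + 455*(3 + 60 - 7)) = 1/(7 + 455*56) = 1/(7 + 25480) = 1/25487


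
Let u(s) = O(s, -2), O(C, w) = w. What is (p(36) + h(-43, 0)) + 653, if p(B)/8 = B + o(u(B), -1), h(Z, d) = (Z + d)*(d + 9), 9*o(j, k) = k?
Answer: 4978/9 ≈ 553.11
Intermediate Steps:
u(s) = -2
o(j, k) = k/9
h(Z, d) = (9 + d)*(Z + d) (h(Z, d) = (Z + d)*(9 + d) = (9 + d)*(Z + d))
p(B) = -8/9 + 8*B (p(B) = 8*(B + (1/9)*(-1)) = 8*(B - 1/9) = 8*(-1/9 + B) = -8/9 + 8*B)
(p(36) + h(-43, 0)) + 653 = ((-8/9 + 8*36) + (0**2 + 9*(-43) + 9*0 - 43*0)) + 653 = ((-8/9 + 288) + (0 - 387 + 0 + 0)) + 653 = (2584/9 - 387) + 653 = -899/9 + 653 = 4978/9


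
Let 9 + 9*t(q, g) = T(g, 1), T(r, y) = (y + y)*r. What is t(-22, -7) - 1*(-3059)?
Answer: 27508/9 ≈ 3056.4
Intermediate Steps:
T(r, y) = 2*r*y (T(r, y) = (2*y)*r = 2*r*y)
t(q, g) = -1 + 2*g/9 (t(q, g) = -1 + (2*g*1)/9 = -1 + (2*g)/9 = -1 + 2*g/9)
t(-22, -7) - 1*(-3059) = (-1 + (2/9)*(-7)) - 1*(-3059) = (-1 - 14/9) + 3059 = -23/9 + 3059 = 27508/9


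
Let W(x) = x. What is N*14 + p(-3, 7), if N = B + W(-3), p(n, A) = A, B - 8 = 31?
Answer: 511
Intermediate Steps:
B = 39 (B = 8 + 31 = 39)
N = 36 (N = 39 - 3 = 36)
N*14 + p(-3, 7) = 36*14 + 7 = 504 + 7 = 511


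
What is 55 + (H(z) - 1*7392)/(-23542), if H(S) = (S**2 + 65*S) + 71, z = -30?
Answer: 1303181/23542 ≈ 55.356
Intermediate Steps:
H(S) = 71 + S**2 + 65*S
55 + (H(z) - 1*7392)/(-23542) = 55 + ((71 + (-30)**2 + 65*(-30)) - 1*7392)/(-23542) = 55 + ((71 + 900 - 1950) - 7392)*(-1/23542) = 55 + (-979 - 7392)*(-1/23542) = 55 - 8371*(-1/23542) = 55 + 8371/23542 = 1303181/23542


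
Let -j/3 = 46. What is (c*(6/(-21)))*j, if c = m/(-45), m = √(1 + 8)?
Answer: -92/35 ≈ -2.6286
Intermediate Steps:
m = 3 (m = √9 = 3)
c = -1/15 (c = 3/(-45) = 3*(-1/45) = -1/15 ≈ -0.066667)
j = -138 (j = -3*46 = -138)
(c*(6/(-21)))*j = -2/(5*(-21))*(-138) = -2*(-1)/(5*21)*(-138) = -1/15*(-2/7)*(-138) = (2/105)*(-138) = -92/35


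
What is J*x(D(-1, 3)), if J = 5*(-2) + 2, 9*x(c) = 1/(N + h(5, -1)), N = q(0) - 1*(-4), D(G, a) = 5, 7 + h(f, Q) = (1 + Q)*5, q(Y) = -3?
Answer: 4/27 ≈ 0.14815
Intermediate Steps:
h(f, Q) = -2 + 5*Q (h(f, Q) = -7 + (1 + Q)*5 = -7 + (5 + 5*Q) = -2 + 5*Q)
N = 1 (N = -3 - 1*(-4) = -3 + 4 = 1)
x(c) = -1/54 (x(c) = 1/(9*(1 + (-2 + 5*(-1)))) = 1/(9*(1 + (-2 - 5))) = 1/(9*(1 - 7)) = (⅑)/(-6) = (⅑)*(-⅙) = -1/54)
J = -8 (J = -10 + 2 = -8)
J*x(D(-1, 3)) = -8*(-1/54) = 4/27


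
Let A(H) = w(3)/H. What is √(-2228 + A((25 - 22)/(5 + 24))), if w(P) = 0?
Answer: 2*I*√557 ≈ 47.202*I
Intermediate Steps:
A(H) = 0 (A(H) = 0/H = 0)
√(-2228 + A((25 - 22)/(5 + 24))) = √(-2228 + 0) = √(-2228) = 2*I*√557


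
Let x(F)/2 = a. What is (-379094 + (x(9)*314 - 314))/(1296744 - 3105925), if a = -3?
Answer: 381292/1809181 ≈ 0.21075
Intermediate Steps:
x(F) = -6 (x(F) = 2*(-3) = -6)
(-379094 + (x(9)*314 - 314))/(1296744 - 3105925) = (-379094 + (-6*314 - 314))/(1296744 - 3105925) = (-379094 + (-1884 - 314))/(-1809181) = (-379094 - 2198)*(-1/1809181) = -381292*(-1/1809181) = 381292/1809181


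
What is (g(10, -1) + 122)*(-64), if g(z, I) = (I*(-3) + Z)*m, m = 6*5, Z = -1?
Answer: -11648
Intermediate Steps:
m = 30
g(z, I) = -30 - 90*I (g(z, I) = (I*(-3) - 1)*30 = (-3*I - 1)*30 = (-1 - 3*I)*30 = -30 - 90*I)
(g(10, -1) + 122)*(-64) = ((-30 - 90*(-1)) + 122)*(-64) = ((-30 + 90) + 122)*(-64) = (60 + 122)*(-64) = 182*(-64) = -11648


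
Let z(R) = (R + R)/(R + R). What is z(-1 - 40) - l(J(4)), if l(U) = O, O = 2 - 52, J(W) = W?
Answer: 51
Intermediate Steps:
O = -50
z(R) = 1 (z(R) = (2*R)/((2*R)) = (2*R)*(1/(2*R)) = 1)
l(U) = -50
z(-1 - 40) - l(J(4)) = 1 - 1*(-50) = 1 + 50 = 51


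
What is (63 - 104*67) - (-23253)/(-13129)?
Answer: -90678998/13129 ≈ -6906.8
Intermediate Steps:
(63 - 104*67) - (-23253)/(-13129) = (63 - 6968) - (-23253)*(-1)/13129 = -6905 - 1*23253/13129 = -6905 - 23253/13129 = -90678998/13129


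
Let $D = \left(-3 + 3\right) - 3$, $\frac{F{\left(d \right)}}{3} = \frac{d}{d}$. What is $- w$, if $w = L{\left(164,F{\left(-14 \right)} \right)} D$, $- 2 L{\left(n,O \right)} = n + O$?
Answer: $- \frac{501}{2} \approx -250.5$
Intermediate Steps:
$F{\left(d \right)} = 3$ ($F{\left(d \right)} = 3 \frac{d}{d} = 3 \cdot 1 = 3$)
$L{\left(n,O \right)} = - \frac{O}{2} - \frac{n}{2}$ ($L{\left(n,O \right)} = - \frac{n + O}{2} = - \frac{O + n}{2} = - \frac{O}{2} - \frac{n}{2}$)
$D = -3$ ($D = 0 - 3 = -3$)
$w = \frac{501}{2}$ ($w = \left(\left(- \frac{1}{2}\right) 3 - 82\right) \left(-3\right) = \left(- \frac{3}{2} - 82\right) \left(-3\right) = \left(- \frac{167}{2}\right) \left(-3\right) = \frac{501}{2} \approx 250.5$)
$- w = \left(-1\right) \frac{501}{2} = - \frac{501}{2}$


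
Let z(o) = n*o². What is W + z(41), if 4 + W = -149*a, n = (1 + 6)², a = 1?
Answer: 82216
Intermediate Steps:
n = 49 (n = 7² = 49)
W = -153 (W = -4 - 149*1 = -4 - 149 = -153)
z(o) = 49*o²
W + z(41) = -153 + 49*41² = -153 + 49*1681 = -153 + 82369 = 82216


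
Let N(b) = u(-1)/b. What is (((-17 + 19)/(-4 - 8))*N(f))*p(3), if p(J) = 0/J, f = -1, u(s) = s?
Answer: 0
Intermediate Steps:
p(J) = 0
N(b) = -1/b
(((-17 + 19)/(-4 - 8))*N(f))*p(3) = (((-17 + 19)/(-4 - 8))*(-1/(-1)))*0 = ((2/(-12))*(-1*(-1)))*0 = ((2*(-1/12))*1)*0 = -⅙*1*0 = -⅙*0 = 0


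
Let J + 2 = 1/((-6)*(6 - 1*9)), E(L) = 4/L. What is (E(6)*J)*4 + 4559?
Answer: 122953/27 ≈ 4553.8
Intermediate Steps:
J = -35/18 (J = -2 + 1/((-6)*(6 - 1*9)) = -2 - 1/(6*(6 - 9)) = -2 - ⅙/(-3) = -2 - ⅙*(-⅓) = -2 + 1/18 = -35/18 ≈ -1.9444)
(E(6)*J)*4 + 4559 = ((4/6)*(-35/18))*4 + 4559 = ((4*(⅙))*(-35/18))*4 + 4559 = ((⅔)*(-35/18))*4 + 4559 = -35/27*4 + 4559 = -140/27 + 4559 = 122953/27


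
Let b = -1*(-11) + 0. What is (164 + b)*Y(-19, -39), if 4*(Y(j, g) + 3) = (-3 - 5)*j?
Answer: 6125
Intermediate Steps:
b = 11 (b = 11 + 0 = 11)
Y(j, g) = -3 - 2*j (Y(j, g) = -3 + ((-3 - 5)*j)/4 = -3 + (-8*j)/4 = -3 - 2*j)
(164 + b)*Y(-19, -39) = (164 + 11)*(-3 - 2*(-19)) = 175*(-3 + 38) = 175*35 = 6125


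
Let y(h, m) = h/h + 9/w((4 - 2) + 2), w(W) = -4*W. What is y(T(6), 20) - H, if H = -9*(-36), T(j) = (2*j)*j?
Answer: -5177/16 ≈ -323.56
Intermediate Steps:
T(j) = 2*j²
y(h, m) = 7/16 (y(h, m) = h/h + 9/((-4*((4 - 2) + 2))) = 1 + 9/((-4*(2 + 2))) = 1 + 9/((-4*4)) = 1 + 9/(-16) = 1 + 9*(-1/16) = 1 - 9/16 = 7/16)
H = 324
y(T(6), 20) - H = 7/16 - 1*324 = 7/16 - 324 = -5177/16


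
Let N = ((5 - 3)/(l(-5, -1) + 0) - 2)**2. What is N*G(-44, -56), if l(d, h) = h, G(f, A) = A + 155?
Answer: 1584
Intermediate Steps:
G(f, A) = 155 + A
N = 16 (N = ((5 - 3)/(-1 + 0) - 2)**2 = (2/(-1) - 2)**2 = (2*(-1) - 2)**2 = (-2 - 2)**2 = (-4)**2 = 16)
N*G(-44, -56) = 16*(155 - 56) = 16*99 = 1584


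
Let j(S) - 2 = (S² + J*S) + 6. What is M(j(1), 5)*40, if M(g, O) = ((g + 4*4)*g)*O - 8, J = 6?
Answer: 92680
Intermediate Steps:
j(S) = 8 + S² + 6*S (j(S) = 2 + ((S² + 6*S) + 6) = 2 + (6 + S² + 6*S) = 8 + S² + 6*S)
M(g, O) = -8 + O*g*(16 + g) (M(g, O) = ((g + 16)*g)*O - 8 = ((16 + g)*g)*O - 8 = (g*(16 + g))*O - 8 = O*g*(16 + g) - 8 = -8 + O*g*(16 + g))
M(j(1), 5)*40 = (-8 + 5*(8 + 1² + 6*1)² + 16*5*(8 + 1² + 6*1))*40 = (-8 + 5*(8 + 1 + 6)² + 16*5*(8 + 1 + 6))*40 = (-8 + 5*15² + 16*5*15)*40 = (-8 + 5*225 + 1200)*40 = (-8 + 1125 + 1200)*40 = 2317*40 = 92680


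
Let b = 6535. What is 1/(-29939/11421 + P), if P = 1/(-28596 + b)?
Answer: -5360823/14053100 ≈ -0.38147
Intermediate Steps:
P = -1/22061 (P = 1/(-28596 + 6535) = 1/(-22061) = -1/22061 ≈ -4.5329e-5)
1/(-29939/11421 + P) = 1/(-29939/11421 - 1/22061) = 1/(-29939*1/11421 - 1/22061) = 1/(-637/243 - 1/22061) = 1/(-14053100/5360823) = -5360823/14053100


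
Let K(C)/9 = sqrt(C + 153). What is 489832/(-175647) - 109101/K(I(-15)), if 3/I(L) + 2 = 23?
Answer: -489832/175647 - 36367*sqrt(469)/804 ≈ -982.36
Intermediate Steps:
I(L) = 1/7 (I(L) = 3/(-2 + 23) = 3/21 = 3*(1/21) = 1/7)
K(C) = 9*sqrt(153 + C) (K(C) = 9*sqrt(C + 153) = 9*sqrt(153 + C))
489832/(-175647) - 109101/K(I(-15)) = 489832/(-175647) - 109101*1/(9*sqrt(153 + 1/7)) = 489832*(-1/175647) - 109101*sqrt(469)/2412 = -489832/175647 - 109101*sqrt(469)/2412 = -489832/175647 - 36367*sqrt(469)/804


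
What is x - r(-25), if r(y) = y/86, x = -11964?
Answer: -1028879/86 ≈ -11964.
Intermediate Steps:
r(y) = y/86 (r(y) = y*(1/86) = y/86)
x - r(-25) = -11964 - (-25)/86 = -11964 - 1*(-25/86) = -11964 + 25/86 = -1028879/86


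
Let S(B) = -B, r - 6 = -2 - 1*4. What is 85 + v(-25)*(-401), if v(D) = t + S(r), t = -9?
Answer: 3694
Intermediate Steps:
r = 0 (r = 6 + (-2 - 1*4) = 6 + (-2 - 4) = 6 - 6 = 0)
v(D) = -9 (v(D) = -9 - 1*0 = -9 + 0 = -9)
85 + v(-25)*(-401) = 85 - 9*(-401) = 85 + 3609 = 3694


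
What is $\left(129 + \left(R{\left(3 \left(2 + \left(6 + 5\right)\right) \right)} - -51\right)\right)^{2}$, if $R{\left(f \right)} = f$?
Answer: $47961$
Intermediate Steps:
$\left(129 + \left(R{\left(3 \left(2 + \left(6 + 5\right)\right) \right)} - -51\right)\right)^{2} = \left(129 + \left(3 \left(2 + \left(6 + 5\right)\right) - -51\right)\right)^{2} = \left(129 + \left(3 \left(2 + 11\right) + 51\right)\right)^{2} = \left(129 + \left(3 \cdot 13 + 51\right)\right)^{2} = \left(129 + \left(39 + 51\right)\right)^{2} = \left(129 + 90\right)^{2} = 219^{2} = 47961$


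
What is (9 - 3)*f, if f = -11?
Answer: -66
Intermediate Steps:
(9 - 3)*f = (9 - 3)*(-11) = 6*(-11) = -66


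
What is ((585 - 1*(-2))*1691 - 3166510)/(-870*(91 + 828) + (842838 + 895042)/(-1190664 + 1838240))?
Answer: 175970116671/64719337675 ≈ 2.7190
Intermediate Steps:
((585 - 1*(-2))*1691 - 3166510)/(-870*(91 + 828) + (842838 + 895042)/(-1190664 + 1838240)) = ((585 + 2)*1691 - 3166510)/(-870*919 + 1737880/647576) = (587*1691 - 3166510)/(-799530 + 1737880*(1/647576)) = (992617 - 3166510)/(-799530 + 217235/80947) = -2173893/(-64719337675/80947) = -2173893*(-80947/64719337675) = 175970116671/64719337675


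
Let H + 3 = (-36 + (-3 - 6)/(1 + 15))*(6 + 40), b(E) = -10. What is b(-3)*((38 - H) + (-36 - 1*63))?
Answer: -64955/4 ≈ -16239.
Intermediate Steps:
H = -13479/8 (H = -3 + (-36 + (-3 - 6)/(1 + 15))*(6 + 40) = -3 + (-36 - 9/16)*46 = -3 - 585/16*46 = -3 - 13455/8 = -13479/8 ≈ -1684.9)
b(-3)*((38 - H) + (-36 - 1*63)) = -10*((38 - 1*(-13479/8)) + (-36 - 1*63)) = -10*((38 + 13479/8) + (-36 - 63)) = -10*(13783/8 - 99) = -10*12991/8 = -64955/4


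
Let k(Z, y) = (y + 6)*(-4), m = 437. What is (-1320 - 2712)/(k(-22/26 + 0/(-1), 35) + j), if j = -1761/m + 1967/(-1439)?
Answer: 140860832/5917995 ≈ 23.802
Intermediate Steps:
k(Z, y) = -24 - 4*y (k(Z, y) = (6 + y)*(-4) = -24 - 4*y)
j = -3393658/628843 (j = -1761/437 + 1967/(-1439) = -1761*1/437 + 1967*(-1/1439) = -1761/437 - 1967/1439 = -3393658/628843 ≈ -5.3967)
(-1320 - 2712)/(k(-22/26 + 0/(-1), 35) + j) = (-1320 - 2712)/((-24 - 4*35) - 3393658/628843) = -4032/((-24 - 140) - 3393658/628843) = -4032/(-164 - 3393658/628843) = -4032/(-106523910/628843) = -4032*(-628843/106523910) = 140860832/5917995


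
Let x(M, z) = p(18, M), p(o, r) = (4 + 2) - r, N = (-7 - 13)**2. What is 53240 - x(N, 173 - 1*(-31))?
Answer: 53634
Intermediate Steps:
N = 400 (N = (-20)**2 = 400)
p(o, r) = 6 - r
x(M, z) = 6 - M
53240 - x(N, 173 - 1*(-31)) = 53240 - (6 - 1*400) = 53240 - (6 - 400) = 53240 - 1*(-394) = 53240 + 394 = 53634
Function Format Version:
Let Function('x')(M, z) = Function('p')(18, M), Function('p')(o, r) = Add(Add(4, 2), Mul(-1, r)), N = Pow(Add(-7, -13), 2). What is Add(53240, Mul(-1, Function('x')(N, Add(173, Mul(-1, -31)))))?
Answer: 53634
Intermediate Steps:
N = 400 (N = Pow(-20, 2) = 400)
Function('p')(o, r) = Add(6, Mul(-1, r))
Function('x')(M, z) = Add(6, Mul(-1, M))
Add(53240, Mul(-1, Function('x')(N, Add(173, Mul(-1, -31))))) = Add(53240, Mul(-1, Add(6, Mul(-1, 400)))) = Add(53240, Mul(-1, Add(6, -400))) = Add(53240, Mul(-1, -394)) = Add(53240, 394) = 53634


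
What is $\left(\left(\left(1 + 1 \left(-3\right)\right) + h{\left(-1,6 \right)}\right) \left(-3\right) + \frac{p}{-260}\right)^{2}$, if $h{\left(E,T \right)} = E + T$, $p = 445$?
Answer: $\frac{310249}{2704} \approx 114.74$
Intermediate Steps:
$\left(\left(\left(1 + 1 \left(-3\right)\right) + h{\left(-1,6 \right)}\right) \left(-3\right) + \frac{p}{-260}\right)^{2} = \left(\left(\left(1 + 1 \left(-3\right)\right) + \left(-1 + 6\right)\right) \left(-3\right) + \frac{445}{-260}\right)^{2} = \left(\left(\left(1 - 3\right) + 5\right) \left(-3\right) + 445 \left(- \frac{1}{260}\right)\right)^{2} = \left(\left(-2 + 5\right) \left(-3\right) - \frac{89}{52}\right)^{2} = \left(3 \left(-3\right) - \frac{89}{52}\right)^{2} = \left(-9 - \frac{89}{52}\right)^{2} = \left(- \frac{557}{52}\right)^{2} = \frac{310249}{2704}$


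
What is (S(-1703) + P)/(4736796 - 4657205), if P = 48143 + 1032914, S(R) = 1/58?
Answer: 883117/65018 ≈ 13.583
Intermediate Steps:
S(R) = 1/58
P = 1081057
(S(-1703) + P)/(4736796 - 4657205) = (1/58 + 1081057)/(4736796 - 4657205) = (62701307/58)/79591 = (62701307/58)*(1/79591) = 883117/65018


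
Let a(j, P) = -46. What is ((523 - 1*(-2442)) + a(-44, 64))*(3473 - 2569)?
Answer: 2638776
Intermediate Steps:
((523 - 1*(-2442)) + a(-44, 64))*(3473 - 2569) = ((523 - 1*(-2442)) - 46)*(3473 - 2569) = ((523 + 2442) - 46)*904 = (2965 - 46)*904 = 2919*904 = 2638776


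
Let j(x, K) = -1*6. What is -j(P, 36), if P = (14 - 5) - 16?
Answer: 6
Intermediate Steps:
P = -7 (P = 9 - 16 = -7)
j(x, K) = -6
-j(P, 36) = -1*(-6) = 6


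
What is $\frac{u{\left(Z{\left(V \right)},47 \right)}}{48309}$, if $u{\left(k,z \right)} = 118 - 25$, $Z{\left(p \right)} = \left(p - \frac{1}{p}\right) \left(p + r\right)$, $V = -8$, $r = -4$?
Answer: $\frac{31}{16103} \approx 0.0019251$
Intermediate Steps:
$Z{\left(p \right)} = \left(-4 + p\right) \left(p - \frac{1}{p}\right)$ ($Z{\left(p \right)} = \left(p - \frac{1}{p}\right) \left(p - 4\right) = \left(p - \frac{1}{p}\right) \left(-4 + p\right) = \left(-4 + p\right) \left(p - \frac{1}{p}\right)$)
$u{\left(k,z \right)} = 93$
$\frac{u{\left(Z{\left(V \right)},47 \right)}}{48309} = \frac{93}{48309} = 93 \cdot \frac{1}{48309} = \frac{31}{16103}$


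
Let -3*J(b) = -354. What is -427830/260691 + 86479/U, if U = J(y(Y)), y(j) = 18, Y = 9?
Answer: 7497937683/10253846 ≈ 731.23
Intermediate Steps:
J(b) = 118 (J(b) = -1/3*(-354) = 118)
U = 118
-427830/260691 + 86479/U = -427830/260691 + 86479/118 = -427830*1/260691 + 86479*(1/118) = -142610/86897 + 86479/118 = 7497937683/10253846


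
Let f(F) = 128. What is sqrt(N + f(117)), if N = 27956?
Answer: 2*sqrt(7021) ≈ 167.58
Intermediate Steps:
sqrt(N + f(117)) = sqrt(27956 + 128) = sqrt(28084) = 2*sqrt(7021)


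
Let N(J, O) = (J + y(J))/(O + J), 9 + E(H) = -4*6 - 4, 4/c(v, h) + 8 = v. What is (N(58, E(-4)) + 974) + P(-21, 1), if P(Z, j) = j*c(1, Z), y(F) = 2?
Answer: 6834/7 ≈ 976.29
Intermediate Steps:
c(v, h) = 4/(-8 + v)
E(H) = -37 (E(H) = -9 + (-4*6 - 4) = -9 + (-24 - 4) = -9 - 28 = -37)
N(J, O) = (2 + J)/(J + O) (N(J, O) = (J + 2)/(O + J) = (2 + J)/(J + O))
P(Z, j) = -4*j/7 (P(Z, j) = j*(4/(-8 + 1)) = j*(4/(-7)) = j*(4*(-⅐)) = j*(-4/7) = -4*j/7)
(N(58, E(-4)) + 974) + P(-21, 1) = ((2 + 58)/(58 - 37) + 974) - 4/7*1 = (60/21 + 974) - 4/7 = ((1/21)*60 + 974) - 4/7 = (20/7 + 974) - 4/7 = 6838/7 - 4/7 = 6834/7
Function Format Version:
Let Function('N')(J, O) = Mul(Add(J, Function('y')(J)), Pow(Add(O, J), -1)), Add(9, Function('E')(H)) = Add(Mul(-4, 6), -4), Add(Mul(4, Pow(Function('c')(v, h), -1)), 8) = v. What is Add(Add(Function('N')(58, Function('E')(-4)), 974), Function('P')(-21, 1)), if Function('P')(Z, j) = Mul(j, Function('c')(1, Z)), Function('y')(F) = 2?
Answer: Rational(6834, 7) ≈ 976.29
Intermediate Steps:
Function('c')(v, h) = Mul(4, Pow(Add(-8, v), -1))
Function('E')(H) = -37 (Function('E')(H) = Add(-9, Add(Mul(-4, 6), -4)) = Add(-9, Add(-24, -4)) = Add(-9, -28) = -37)
Function('N')(J, O) = Mul(Pow(Add(J, O), -1), Add(2, J)) (Function('N')(J, O) = Mul(Add(J, 2), Pow(Add(O, J), -1)) = Mul(Add(2, J), Pow(Add(J, O), -1)) = Mul(Pow(Add(J, O), -1), Add(2, J)))
Function('P')(Z, j) = Mul(Rational(-4, 7), j) (Function('P')(Z, j) = Mul(j, Mul(4, Pow(Add(-8, 1), -1))) = Mul(j, Mul(4, Pow(-7, -1))) = Mul(j, Mul(4, Rational(-1, 7))) = Mul(j, Rational(-4, 7)) = Mul(Rational(-4, 7), j))
Add(Add(Function('N')(58, Function('E')(-4)), 974), Function('P')(-21, 1)) = Add(Add(Mul(Pow(Add(58, -37), -1), Add(2, 58)), 974), Mul(Rational(-4, 7), 1)) = Add(Add(Mul(Pow(21, -1), 60), 974), Rational(-4, 7)) = Add(Add(Mul(Rational(1, 21), 60), 974), Rational(-4, 7)) = Add(Add(Rational(20, 7), 974), Rational(-4, 7)) = Add(Rational(6838, 7), Rational(-4, 7)) = Rational(6834, 7)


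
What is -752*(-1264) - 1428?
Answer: 949100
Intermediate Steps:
-752*(-1264) - 1428 = 950528 - 1428 = 949100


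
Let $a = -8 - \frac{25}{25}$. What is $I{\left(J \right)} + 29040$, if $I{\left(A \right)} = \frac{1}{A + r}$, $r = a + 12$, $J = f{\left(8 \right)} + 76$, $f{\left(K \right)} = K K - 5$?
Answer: $\frac{4007521}{138} \approx 29040.0$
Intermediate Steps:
$a = -9$ ($a = -8 - 25 \cdot \frac{1}{25} = -8 - 1 = -9$)
$f{\left(K \right)} = -5 + K^{2}$ ($f{\left(K \right)} = K^{2} - 5 = -5 + K^{2}$)
$J = 135$ ($J = \left(-5 + 8^{2}\right) + 76 = \left(-5 + 64\right) + 76 = 59 + 76 = 135$)
$r = 3$ ($r = -9 + 12 = 3$)
$I{\left(A \right)} = \frac{1}{3 + A}$ ($I{\left(A \right)} = \frac{1}{A + 3} = \frac{1}{3 + A}$)
$I{\left(J \right)} + 29040 = \frac{1}{3 + 135} + 29040 = \frac{1}{138} + 29040 = \frac{4007521}{138}$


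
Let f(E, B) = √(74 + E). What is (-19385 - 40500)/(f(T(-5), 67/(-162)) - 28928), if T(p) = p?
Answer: 346470656/167365823 + 11977*√69/167365823 ≈ 2.0707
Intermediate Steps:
(-19385 - 40500)/(f(T(-5), 67/(-162)) - 28928) = (-19385 - 40500)/(√(74 - 5) - 28928) = -59885/(√69 - 28928) = -59885/(-28928 + √69)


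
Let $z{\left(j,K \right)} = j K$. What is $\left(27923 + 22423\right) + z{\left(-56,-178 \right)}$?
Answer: $60314$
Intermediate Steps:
$z{\left(j,K \right)} = K j$
$\left(27923 + 22423\right) + z{\left(-56,-178 \right)} = \left(27923 + 22423\right) - -9968 = 50346 + 9968 = 60314$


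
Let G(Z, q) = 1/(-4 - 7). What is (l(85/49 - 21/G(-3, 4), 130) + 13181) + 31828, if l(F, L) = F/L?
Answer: 143359367/3185 ≈ 45011.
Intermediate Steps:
G(Z, q) = -1/11 (G(Z, q) = 1/(-11) = -1/11)
(l(85/49 - 21/G(-3, 4), 130) + 13181) + 31828 = ((85/49 - 21/(-1/11))/130 + 13181) + 31828 = ((85*(1/49) - 21*(-11))*(1/130) + 13181) + 31828 = ((85/49 + 231)*(1/130) + 13181) + 31828 = ((11404/49)*(1/130) + 13181) + 31828 = (5702/3185 + 13181) + 31828 = 41987187/3185 + 31828 = 143359367/3185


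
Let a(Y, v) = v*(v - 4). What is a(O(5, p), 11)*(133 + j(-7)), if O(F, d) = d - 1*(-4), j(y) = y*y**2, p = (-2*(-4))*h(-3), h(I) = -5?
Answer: -16170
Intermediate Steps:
p = -40 (p = -2*(-4)*(-5) = 8*(-5) = -40)
j(y) = y**3
O(F, d) = 4 + d (O(F, d) = d + 4 = 4 + d)
a(Y, v) = v*(-4 + v)
a(O(5, p), 11)*(133 + j(-7)) = (11*(-4 + 11))*(133 + (-7)**3) = (11*7)*(133 - 343) = 77*(-210) = -16170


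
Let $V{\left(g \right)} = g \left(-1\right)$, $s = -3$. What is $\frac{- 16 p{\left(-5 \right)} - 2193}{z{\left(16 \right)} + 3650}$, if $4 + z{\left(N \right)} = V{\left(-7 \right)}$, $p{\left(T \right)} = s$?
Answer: $- \frac{165}{281} \approx -0.58719$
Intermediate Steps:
$V{\left(g \right)} = - g$
$p{\left(T \right)} = -3$
$z{\left(N \right)} = 3$ ($z{\left(N \right)} = -4 - -7 = -4 + 7 = 3$)
$\frac{- 16 p{\left(-5 \right)} - 2193}{z{\left(16 \right)} + 3650} = \frac{\left(-16\right) \left(-3\right) - 2193}{3 + 3650} = \frac{48 - 2193}{3653} = \left(-2145\right) \frac{1}{3653} = - \frac{165}{281}$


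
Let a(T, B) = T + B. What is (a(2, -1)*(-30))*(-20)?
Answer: 600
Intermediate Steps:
a(T, B) = B + T
(a(2, -1)*(-30))*(-20) = ((-1 + 2)*(-30))*(-20) = (1*(-30))*(-20) = -30*(-20) = 600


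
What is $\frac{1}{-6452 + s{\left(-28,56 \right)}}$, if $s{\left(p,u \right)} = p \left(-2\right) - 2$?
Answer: $- \frac{1}{6398} \approx -0.0001563$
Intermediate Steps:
$s{\left(p,u \right)} = -2 - 2 p$ ($s{\left(p,u \right)} = - 2 p - 2 = -2 - 2 p$)
$\frac{1}{-6452 + s{\left(-28,56 \right)}} = \frac{1}{-6452 - -54} = \frac{1}{-6452 + \left(-2 + 56\right)} = \frac{1}{-6452 + 54} = \frac{1}{-6398} = - \frac{1}{6398}$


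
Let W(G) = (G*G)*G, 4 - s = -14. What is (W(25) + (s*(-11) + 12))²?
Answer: 238362721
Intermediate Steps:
s = 18 (s = 4 - 1*(-14) = 4 + 14 = 18)
W(G) = G³ (W(G) = G²*G = G³)
(W(25) + (s*(-11) + 12))² = (25³ + (18*(-11) + 12))² = (15625 + (-198 + 12))² = (15625 - 186)² = 15439² = 238362721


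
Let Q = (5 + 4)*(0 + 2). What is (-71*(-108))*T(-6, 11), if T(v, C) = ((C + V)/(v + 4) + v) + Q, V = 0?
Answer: 49842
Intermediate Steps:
Q = 18 (Q = 9*2 = 18)
T(v, C) = 18 + v + C/(4 + v) (T(v, C) = ((C + 0)/(v + 4) + v) + 18 = (C/(4 + v) + v) + 18 = (v + C/(4 + v)) + 18 = 18 + v + C/(4 + v))
(-71*(-108))*T(-6, 11) = (-71*(-108))*((72 + 11 + (-6)² + 22*(-6))/(4 - 6)) = 7668*((72 + 11 + 36 - 132)/(-2)) = 7668*(-½*(-13)) = 7668*(13/2) = 49842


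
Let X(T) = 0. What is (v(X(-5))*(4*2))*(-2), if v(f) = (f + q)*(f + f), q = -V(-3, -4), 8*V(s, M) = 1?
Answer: 0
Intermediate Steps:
V(s, M) = ⅛ (V(s, M) = (⅛)*1 = ⅛)
q = -⅛ (q = -1*⅛ = -⅛ ≈ -0.12500)
v(f) = 2*f*(-⅛ + f) (v(f) = (f - ⅛)*(f + f) = (-⅛ + f)*(2*f) = 2*f*(-⅛ + f))
(v(X(-5))*(4*2))*(-2) = (((¼)*0*(-1 + 8*0))*(4*2))*(-2) = (((¼)*0*(-1 + 0))*8)*(-2) = (((¼)*0*(-1))*8)*(-2) = (0*8)*(-2) = 0*(-2) = 0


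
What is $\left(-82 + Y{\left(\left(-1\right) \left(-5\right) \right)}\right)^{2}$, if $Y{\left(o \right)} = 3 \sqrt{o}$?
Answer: $6769 - 492 \sqrt{5} \approx 5668.9$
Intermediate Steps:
$\left(-82 + Y{\left(\left(-1\right) \left(-5\right) \right)}\right)^{2} = \left(-82 + 3 \sqrt{\left(-1\right) \left(-5\right)}\right)^{2} = \left(-82 + 3 \sqrt{5}\right)^{2}$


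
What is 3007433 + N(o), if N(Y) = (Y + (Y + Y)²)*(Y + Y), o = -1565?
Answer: -30656391117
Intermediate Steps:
N(Y) = 2*Y*(Y + 4*Y²) (N(Y) = (Y + (2*Y)²)*(2*Y) = (Y + 4*Y²)*(2*Y) = 2*Y*(Y + 4*Y²))
3007433 + N(o) = 3007433 + (-1565)²*(2 + 8*(-1565)) = 3007433 + 2449225*(2 - 12520) = 3007433 + 2449225*(-12518) = 3007433 - 30659398550 = -30656391117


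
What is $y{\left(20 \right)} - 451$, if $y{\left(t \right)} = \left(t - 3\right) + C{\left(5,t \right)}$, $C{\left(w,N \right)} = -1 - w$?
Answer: $-440$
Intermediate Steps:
$y{\left(t \right)} = -9 + t$ ($y{\left(t \right)} = \left(t - 3\right) - 6 = \left(-3 + t\right) - 6 = -9 + t$)
$y{\left(20 \right)} - 451 = \left(-9 + 20\right) - 451 = 11 - 451 = -440$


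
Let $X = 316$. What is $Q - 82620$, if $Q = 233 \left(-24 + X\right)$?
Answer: $-14584$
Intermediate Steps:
$Q = 68036$ ($Q = 233 \left(-24 + 316\right) = 233 \cdot 292 = 68036$)
$Q - 82620 = 68036 - 82620 = -14584$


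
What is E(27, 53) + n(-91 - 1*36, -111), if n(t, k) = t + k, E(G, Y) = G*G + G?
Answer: 518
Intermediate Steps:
E(G, Y) = G + G² (E(G, Y) = G² + G = G + G²)
n(t, k) = k + t
E(27, 53) + n(-91 - 1*36, -111) = 27*(1 + 27) + (-111 + (-91 - 1*36)) = 27*28 + (-111 + (-91 - 36)) = 756 + (-111 - 127) = 756 - 238 = 518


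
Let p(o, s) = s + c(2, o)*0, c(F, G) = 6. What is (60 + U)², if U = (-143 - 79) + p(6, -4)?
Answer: 27556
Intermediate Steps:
p(o, s) = s (p(o, s) = s + 6*0 = s + 0 = s)
U = -226 (U = (-143 - 79) - 4 = -222 - 4 = -226)
(60 + U)² = (60 - 226)² = (-166)² = 27556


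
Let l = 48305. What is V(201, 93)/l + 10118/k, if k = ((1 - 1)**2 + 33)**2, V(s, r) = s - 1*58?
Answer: 488905717/52604145 ≈ 9.2941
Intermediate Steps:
V(s, r) = -58 + s (V(s, r) = s - 58 = -58 + s)
k = 1089 (k = (0**2 + 33)**2 = (0 + 33)**2 = 33**2 = 1089)
V(201, 93)/l + 10118/k = (-58 + 201)/48305 + 10118/1089 = 143*(1/48305) + 10118*(1/1089) = 143/48305 + 10118/1089 = 488905717/52604145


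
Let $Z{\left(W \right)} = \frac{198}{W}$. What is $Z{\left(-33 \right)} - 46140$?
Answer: $-46146$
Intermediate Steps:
$Z{\left(-33 \right)} - 46140 = \frac{198}{-33} - 46140 = 198 \left(- \frac{1}{33}\right) - 46140 = -6 - 46140 = -46146$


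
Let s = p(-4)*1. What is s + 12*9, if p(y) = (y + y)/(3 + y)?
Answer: 116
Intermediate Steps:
p(y) = 2*y/(3 + y) (p(y) = (2*y)/(3 + y) = 2*y/(3 + y))
s = 8 (s = (2*(-4)/(3 - 4))*1 = (2*(-4)/(-1))*1 = (2*(-4)*(-1))*1 = 8*1 = 8)
s + 12*9 = 8 + 12*9 = 8 + 108 = 116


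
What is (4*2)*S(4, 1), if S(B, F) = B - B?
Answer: 0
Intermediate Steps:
S(B, F) = 0
(4*2)*S(4, 1) = (4*2)*0 = 8*0 = 0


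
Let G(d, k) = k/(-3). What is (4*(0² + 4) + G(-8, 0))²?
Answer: 256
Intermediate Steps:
G(d, k) = -k/3 (G(d, k) = k*(-⅓) = -k/3)
(4*(0² + 4) + G(-8, 0))² = (4*(0² + 4) - ⅓*0)² = (4*(0 + 4) + 0)² = (4*4 + 0)² = (16 + 0)² = 16² = 256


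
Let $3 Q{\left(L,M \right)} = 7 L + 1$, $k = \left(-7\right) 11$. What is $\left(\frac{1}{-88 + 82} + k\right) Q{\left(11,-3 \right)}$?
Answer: $- \frac{6019}{3} \approx -2006.3$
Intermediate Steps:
$k = -77$
$Q{\left(L,M \right)} = \frac{1}{3} + \frac{7 L}{3}$ ($Q{\left(L,M \right)} = \frac{7 L + 1}{3} = \frac{1 + 7 L}{3} = \frac{1}{3} + \frac{7 L}{3}$)
$\left(\frac{1}{-88 + 82} + k\right) Q{\left(11,-3 \right)} = \left(\frac{1}{-88 + 82} - 77\right) \left(\frac{1}{3} + \frac{7}{3} \cdot 11\right) = \left(\frac{1}{-6} - 77\right) \left(\frac{1}{3} + \frac{77}{3}\right) = \left(- \frac{1}{6} - 77\right) 26 = \left(- \frac{463}{6}\right) 26 = - \frac{6019}{3}$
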